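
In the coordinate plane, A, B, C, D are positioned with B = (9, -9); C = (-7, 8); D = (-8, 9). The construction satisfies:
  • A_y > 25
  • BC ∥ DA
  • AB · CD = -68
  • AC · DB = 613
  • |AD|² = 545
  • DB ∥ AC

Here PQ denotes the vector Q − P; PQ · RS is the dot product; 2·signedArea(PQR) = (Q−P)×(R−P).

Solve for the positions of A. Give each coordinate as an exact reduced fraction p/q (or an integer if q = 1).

A = (-24, 26)

1. A_x = -24  [DB ∥ AC ∩ BC ∥ DA]
2. A_y = 26  [DB ∥ AC ∩ BC ∥ DA]
   → A = (-24, 26)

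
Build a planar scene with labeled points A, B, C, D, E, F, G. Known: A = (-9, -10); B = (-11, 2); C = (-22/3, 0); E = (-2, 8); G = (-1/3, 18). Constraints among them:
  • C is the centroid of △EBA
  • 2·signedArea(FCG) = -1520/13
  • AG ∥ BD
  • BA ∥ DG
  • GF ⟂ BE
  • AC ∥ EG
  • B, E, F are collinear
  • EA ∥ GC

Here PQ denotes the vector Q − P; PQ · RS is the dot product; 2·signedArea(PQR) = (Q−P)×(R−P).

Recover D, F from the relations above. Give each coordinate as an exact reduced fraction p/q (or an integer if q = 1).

1. D_x = -7/3  [BA ∥ DG ∩ AG ∥ BD]
2. D_y = 30  [BA ∥ DG ∩ AG ∥ BD]
   → D = (-7/3, 30)
3. F_x = 49/13  [B, E, F are collinear ∩ GF ⟂ BE]
4. F_y = 154/13  [B, E, F are collinear ∩ GF ⟂ BE]
   → F = (49/13, 154/13)

D = (-7/3, 30)
F = (49/13, 154/13)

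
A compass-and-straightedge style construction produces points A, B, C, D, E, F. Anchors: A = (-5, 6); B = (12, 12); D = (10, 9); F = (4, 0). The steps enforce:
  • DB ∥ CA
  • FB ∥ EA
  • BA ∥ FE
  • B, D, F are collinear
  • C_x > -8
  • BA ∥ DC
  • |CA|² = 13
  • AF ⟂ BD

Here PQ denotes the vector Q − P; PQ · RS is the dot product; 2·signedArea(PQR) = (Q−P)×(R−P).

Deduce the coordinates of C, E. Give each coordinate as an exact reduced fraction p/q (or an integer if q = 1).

C = (-7, 3)
E = (-13, -6)

1. C_x = -7  [DB ∥ CA ∩ BA ∥ DC]
2. C_y = 3  [DB ∥ CA ∩ BA ∥ DC]
   → C = (-7, 3)
3. E_x = -13  [FB ∥ EA ∩ BA ∥ FE]
4. E_y = -6  [FB ∥ EA ∩ BA ∥ FE]
   → E = (-13, -6)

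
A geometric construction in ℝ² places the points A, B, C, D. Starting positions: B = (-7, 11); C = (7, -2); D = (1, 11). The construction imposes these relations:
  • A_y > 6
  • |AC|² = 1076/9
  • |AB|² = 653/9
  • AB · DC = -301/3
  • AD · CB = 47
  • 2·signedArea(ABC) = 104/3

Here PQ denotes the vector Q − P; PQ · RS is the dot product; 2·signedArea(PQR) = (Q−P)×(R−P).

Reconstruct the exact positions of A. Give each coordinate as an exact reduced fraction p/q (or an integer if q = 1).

A = (1/3, 20/3)

1. A_x = 1/3  [AD · CB = 47 ∩ 2·signedArea(ABC) = 104/3]
2. A_y = 20/3  [AD · CB = 47 ∩ 2·signedArea(ABC) = 104/3]
   → A = (1/3, 20/3)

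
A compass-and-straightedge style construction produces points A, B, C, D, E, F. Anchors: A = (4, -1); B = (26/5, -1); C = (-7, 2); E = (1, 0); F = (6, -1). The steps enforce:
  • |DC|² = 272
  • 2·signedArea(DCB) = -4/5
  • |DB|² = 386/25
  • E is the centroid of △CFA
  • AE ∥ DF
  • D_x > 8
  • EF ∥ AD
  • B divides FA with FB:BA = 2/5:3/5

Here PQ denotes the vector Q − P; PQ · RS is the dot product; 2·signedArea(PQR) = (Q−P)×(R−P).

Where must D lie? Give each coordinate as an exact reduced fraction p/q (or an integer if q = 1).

D = (9, -2)

1. D_x = 9  [AE ∥ DF ∩ EF ∥ AD]
2. D_y = -2  [AE ∥ DF ∩ EF ∥ AD]
   → D = (9, -2)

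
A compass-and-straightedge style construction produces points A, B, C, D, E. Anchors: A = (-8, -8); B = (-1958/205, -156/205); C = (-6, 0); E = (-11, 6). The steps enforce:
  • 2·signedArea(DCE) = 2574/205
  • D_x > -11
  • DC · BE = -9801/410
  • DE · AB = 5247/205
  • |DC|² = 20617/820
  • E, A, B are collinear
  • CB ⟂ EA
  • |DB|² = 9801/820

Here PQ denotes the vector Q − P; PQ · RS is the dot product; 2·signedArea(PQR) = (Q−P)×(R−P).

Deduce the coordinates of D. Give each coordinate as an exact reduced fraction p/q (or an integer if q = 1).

D = (-4213/410, 537/205)

1. D_x = -4213/410  [DC · BE = -9801/410 ∩ 2·signedArea(DCE) = 2574/205]
2. D_y = 537/205  [DC · BE = -9801/410 ∩ 2·signedArea(DCE) = 2574/205]
   → D = (-4213/410, 537/205)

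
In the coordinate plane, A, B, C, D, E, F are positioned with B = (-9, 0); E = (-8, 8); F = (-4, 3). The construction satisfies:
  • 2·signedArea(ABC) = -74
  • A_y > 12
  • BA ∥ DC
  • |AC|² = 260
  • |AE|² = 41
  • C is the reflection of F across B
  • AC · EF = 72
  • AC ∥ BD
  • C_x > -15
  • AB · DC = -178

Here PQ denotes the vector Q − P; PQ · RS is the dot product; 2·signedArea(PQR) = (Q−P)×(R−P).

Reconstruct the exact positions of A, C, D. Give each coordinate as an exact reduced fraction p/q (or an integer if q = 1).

1. C_x = -14  [C is the reflection of F across B]
2. C_y = -3  [C is the reflection of F across B]
   → C = (-14, -3)
3. A_x = -12  [2·signedArea(ABC) = -74 ∩ AC · EF = 72]
4. A_y = 13  [2·signedArea(ABC) = -74 ∩ AC · EF = 72]
   → A = (-12, 13)
5. D_x = -11  [AB · DC = -178 ∩ BA ∥ DC]
6. D_y = -16  [AB · DC = -178 ∩ BA ∥ DC]
   → D = (-11, -16)

A = (-12, 13)
C = (-14, -3)
D = (-11, -16)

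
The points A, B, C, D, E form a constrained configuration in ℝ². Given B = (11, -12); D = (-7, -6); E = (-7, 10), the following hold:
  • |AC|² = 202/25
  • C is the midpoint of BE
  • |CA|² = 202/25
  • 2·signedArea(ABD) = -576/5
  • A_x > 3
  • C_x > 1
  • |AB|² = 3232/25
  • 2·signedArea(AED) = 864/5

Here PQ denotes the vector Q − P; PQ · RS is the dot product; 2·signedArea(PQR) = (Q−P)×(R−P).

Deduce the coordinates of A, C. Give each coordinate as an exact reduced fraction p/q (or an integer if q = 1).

1. A_x = 19/5  [2·signedArea(ABD) = -576/5 ∩ 2·signedArea(AED) = 864/5]
2. A_y = -16/5  [2·signedArea(ABD) = -576/5 ∩ 2·signedArea(AED) = 864/5]
   → A = (19/5, -16/5)
3. C_x = 2  [C is the midpoint of BE]
4. C_y = -1  [C is the midpoint of BE]
   → C = (2, -1)

A = (19/5, -16/5)
C = (2, -1)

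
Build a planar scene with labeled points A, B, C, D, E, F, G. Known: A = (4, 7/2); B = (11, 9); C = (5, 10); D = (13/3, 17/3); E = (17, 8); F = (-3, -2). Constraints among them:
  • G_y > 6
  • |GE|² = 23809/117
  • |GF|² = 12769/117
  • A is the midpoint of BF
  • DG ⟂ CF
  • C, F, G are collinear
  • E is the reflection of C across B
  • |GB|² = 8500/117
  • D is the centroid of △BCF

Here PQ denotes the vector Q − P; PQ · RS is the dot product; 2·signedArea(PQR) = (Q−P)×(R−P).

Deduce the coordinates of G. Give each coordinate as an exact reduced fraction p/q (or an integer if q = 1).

G = (109/39, 87/13)

1. G_x = 109/39  [C, F, G are collinear ∩ DG ⟂ CF]
2. G_y = 87/13  [C, F, G are collinear ∩ DG ⟂ CF]
   → G = (109/39, 87/13)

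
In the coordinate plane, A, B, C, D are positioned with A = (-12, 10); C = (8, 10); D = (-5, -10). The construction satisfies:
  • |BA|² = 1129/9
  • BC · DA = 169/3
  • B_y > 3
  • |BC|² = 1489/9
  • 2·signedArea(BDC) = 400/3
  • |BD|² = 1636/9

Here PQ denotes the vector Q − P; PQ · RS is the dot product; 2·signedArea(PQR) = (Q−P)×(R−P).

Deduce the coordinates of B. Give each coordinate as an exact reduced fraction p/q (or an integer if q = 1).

1. B_x = -3  [2·signedArea(BDC) = 400/3 ∩ BC · DA = 169/3]
2. B_y = 10/3  [2·signedArea(BDC) = 400/3 ∩ BC · DA = 169/3]
   → B = (-3, 10/3)

B = (-3, 10/3)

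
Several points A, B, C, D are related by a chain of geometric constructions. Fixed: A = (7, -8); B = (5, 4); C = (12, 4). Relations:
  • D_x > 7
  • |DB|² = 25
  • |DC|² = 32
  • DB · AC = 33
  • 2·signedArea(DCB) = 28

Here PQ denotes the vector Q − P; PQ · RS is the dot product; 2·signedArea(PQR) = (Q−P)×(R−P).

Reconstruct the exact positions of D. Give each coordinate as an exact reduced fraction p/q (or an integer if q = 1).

D = (8, 0)

1. D_x = 8  [2·signedArea(DCB) = 28 ∩ DB · AC = 33]
2. D_y = 0  [2·signedArea(DCB) = 28 ∩ DB · AC = 33]
   → D = (8, 0)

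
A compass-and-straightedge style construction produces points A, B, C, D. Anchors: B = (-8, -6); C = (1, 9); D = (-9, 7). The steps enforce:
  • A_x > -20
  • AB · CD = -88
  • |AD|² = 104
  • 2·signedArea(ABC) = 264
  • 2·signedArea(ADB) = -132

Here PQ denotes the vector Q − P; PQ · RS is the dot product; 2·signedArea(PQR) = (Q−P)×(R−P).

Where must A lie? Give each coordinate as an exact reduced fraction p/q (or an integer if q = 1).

A = (-19, 5)

1. A_x = -19  [2·signedArea(ABC) = 264 ∩ 2·signedArea(ADB) = -132]
2. A_y = 5  [2·signedArea(ABC) = 264 ∩ 2·signedArea(ADB) = -132]
   → A = (-19, 5)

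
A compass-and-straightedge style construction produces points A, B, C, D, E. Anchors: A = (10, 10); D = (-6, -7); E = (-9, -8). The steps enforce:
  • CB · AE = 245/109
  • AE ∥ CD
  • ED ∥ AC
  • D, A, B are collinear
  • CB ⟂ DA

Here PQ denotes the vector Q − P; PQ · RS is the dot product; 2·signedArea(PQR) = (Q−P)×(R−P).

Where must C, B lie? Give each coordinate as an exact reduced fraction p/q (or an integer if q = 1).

B = (1298/109, 1311/109)
C = (13, 11)

1. C_x = 13  [AE ∥ CD ∩ ED ∥ AC]
2. C_y = 11  [AE ∥ CD ∩ ED ∥ AC]
   → C = (13, 11)
3. B_x = 1298/109  [D, A, B are collinear ∩ CB ⟂ DA]
4. B_y = 1311/109  [D, A, B are collinear ∩ CB ⟂ DA]
   → B = (1298/109, 1311/109)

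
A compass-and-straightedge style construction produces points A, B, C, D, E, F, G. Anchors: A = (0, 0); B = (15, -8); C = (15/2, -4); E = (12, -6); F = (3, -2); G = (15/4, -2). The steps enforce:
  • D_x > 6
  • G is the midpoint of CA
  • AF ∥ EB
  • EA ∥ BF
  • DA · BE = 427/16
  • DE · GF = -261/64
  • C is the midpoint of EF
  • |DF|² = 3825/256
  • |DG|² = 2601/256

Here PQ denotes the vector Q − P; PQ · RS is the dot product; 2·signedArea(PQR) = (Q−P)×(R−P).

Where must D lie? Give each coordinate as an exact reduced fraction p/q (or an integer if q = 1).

D = (105/16, -7/2)

1. D_x = 105/16  [DA · BE = 427/16 ∩ DE · GF = -261/64]
2. D_y = -7/2  [DA · BE = 427/16 ∩ DE · GF = -261/64]
   → D = (105/16, -7/2)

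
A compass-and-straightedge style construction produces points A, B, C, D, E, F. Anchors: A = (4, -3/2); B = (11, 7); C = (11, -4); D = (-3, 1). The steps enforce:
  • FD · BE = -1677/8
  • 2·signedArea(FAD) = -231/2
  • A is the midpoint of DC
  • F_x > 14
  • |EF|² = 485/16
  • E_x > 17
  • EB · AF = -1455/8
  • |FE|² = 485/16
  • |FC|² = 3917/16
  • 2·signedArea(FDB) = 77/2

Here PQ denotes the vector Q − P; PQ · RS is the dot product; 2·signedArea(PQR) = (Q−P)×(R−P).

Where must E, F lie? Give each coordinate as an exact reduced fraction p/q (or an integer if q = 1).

E = (18, 31/2)
F = (29/2, 45/4)

1. F_x = 29/2  [2·signedArea(FAD) = -231/2 ∩ 2·signedArea(FDB) = 77/2]
2. F_y = 45/4  [2·signedArea(FAD) = -231/2 ∩ 2·signedArea(FDB) = 77/2]
   → F = (29/2, 45/4)
3. E_x = 18  [EB · AF = -1455/8 ∩ FD · BE = -1677/8]
4. E_y = 31/2  [EB · AF = -1455/8 ∩ FD · BE = -1677/8]
   → E = (18, 31/2)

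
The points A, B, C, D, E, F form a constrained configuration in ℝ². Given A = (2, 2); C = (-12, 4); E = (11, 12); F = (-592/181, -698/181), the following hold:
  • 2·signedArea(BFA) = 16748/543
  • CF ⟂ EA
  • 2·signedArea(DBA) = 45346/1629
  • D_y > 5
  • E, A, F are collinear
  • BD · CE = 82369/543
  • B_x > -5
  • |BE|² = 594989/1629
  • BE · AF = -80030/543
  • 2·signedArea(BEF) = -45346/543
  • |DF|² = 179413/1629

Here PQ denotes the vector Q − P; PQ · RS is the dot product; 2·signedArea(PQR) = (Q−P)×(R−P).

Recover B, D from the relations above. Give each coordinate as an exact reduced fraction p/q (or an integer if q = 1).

B = (-2402/543, 388/543)
D = (1/3, 6)

1. B_x = -2402/543  [2·signedArea(BFA) = 16748/543 ∩ BE · AF = -80030/543]
2. B_y = 388/543  [2·signedArea(BFA) = 16748/543 ∩ BE · AF = -80030/543]
   → B = (-2402/543, 388/543)
3. D_x = 1/3  [2·signedArea(DBA) = 45346/1629 ∩ BD · CE = 82369/543]
4. D_y = 6  [2·signedArea(DBA) = 45346/1629 ∩ BD · CE = 82369/543]
   → D = (1/3, 6)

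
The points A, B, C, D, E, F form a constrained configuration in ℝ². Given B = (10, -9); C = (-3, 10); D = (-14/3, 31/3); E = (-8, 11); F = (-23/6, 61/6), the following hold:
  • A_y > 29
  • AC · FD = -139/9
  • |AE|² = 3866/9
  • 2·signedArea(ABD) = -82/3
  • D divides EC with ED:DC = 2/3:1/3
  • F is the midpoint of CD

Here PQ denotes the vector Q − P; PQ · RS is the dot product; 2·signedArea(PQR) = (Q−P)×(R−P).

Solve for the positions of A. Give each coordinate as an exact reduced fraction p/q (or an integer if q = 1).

1. A_x = -53/3  [2·signedArea(ABD) = -82/3 ∩ AC · FD = -139/9]
2. A_y = 88/3  [2·signedArea(ABD) = -82/3 ∩ AC · FD = -139/9]
   → A = (-53/3, 88/3)

A = (-53/3, 88/3)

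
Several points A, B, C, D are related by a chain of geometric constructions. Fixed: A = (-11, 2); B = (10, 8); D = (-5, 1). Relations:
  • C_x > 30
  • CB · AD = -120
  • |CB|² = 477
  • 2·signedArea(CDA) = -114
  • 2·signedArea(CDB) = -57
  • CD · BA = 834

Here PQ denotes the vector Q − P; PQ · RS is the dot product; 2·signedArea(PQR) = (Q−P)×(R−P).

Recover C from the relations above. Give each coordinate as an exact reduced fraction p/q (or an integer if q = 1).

C = (31, 14)

1. C_x = 31  [2·signedArea(CDB) = -57 ∩ CB · AD = -120]
2. C_y = 14  [2·signedArea(CDB) = -57 ∩ CB · AD = -120]
   → C = (31, 14)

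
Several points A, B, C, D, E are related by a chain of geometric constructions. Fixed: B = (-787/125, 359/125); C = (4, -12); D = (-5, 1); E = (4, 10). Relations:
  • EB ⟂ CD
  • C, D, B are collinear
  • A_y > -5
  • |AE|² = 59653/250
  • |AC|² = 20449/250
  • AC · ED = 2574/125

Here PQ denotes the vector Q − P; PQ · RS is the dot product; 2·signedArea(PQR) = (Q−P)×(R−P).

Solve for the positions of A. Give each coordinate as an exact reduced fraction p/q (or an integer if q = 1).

A = (-287/250, -1141/250)

1. A_x = -287/250  [line 9·x + 9·y + 6426/125 = 0 ∩ |AC|² = 20449/250]
2. A_y = -1141/250  [line 9·x + 9·y + 6426/125 = 0 ∩ |AC|² = 20449/250]
   → A = (-287/250, -1141/250)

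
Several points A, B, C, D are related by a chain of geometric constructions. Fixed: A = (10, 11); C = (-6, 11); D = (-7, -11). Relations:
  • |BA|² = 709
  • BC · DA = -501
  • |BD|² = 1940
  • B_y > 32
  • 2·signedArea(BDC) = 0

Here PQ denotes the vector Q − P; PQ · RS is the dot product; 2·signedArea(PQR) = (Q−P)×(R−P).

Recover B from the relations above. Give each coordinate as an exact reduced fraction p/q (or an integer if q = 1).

1. B_x = -5  [2·signedArea(BDC) = 0 ∩ BC · DA = -501]
2. B_y = 33  [2·signedArea(BDC) = 0 ∩ BC · DA = -501]
   → B = (-5, 33)

B = (-5, 33)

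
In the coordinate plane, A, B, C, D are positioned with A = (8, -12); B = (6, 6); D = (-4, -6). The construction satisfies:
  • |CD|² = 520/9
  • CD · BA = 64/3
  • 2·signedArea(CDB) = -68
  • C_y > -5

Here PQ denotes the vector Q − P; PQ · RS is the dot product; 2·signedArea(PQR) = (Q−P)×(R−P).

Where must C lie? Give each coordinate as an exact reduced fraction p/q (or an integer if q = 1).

1. C_x = 10/3  [2·signedArea(CDB) = -68 ∩ CD · BA = 64/3]
2. C_y = -4  [2·signedArea(CDB) = -68 ∩ CD · BA = 64/3]
   → C = (10/3, -4)

C = (10/3, -4)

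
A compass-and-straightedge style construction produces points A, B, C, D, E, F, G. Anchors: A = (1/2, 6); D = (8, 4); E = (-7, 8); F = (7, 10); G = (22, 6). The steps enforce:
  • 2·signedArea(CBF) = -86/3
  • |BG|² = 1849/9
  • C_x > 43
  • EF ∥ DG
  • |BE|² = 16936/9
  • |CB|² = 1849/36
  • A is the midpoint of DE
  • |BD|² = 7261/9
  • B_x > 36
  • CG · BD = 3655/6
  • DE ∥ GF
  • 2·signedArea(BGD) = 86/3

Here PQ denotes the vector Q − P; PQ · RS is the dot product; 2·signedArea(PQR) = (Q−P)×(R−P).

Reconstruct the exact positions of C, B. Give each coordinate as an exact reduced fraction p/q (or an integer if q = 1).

1. B_x = 109/3  [line 2·x + -14·y + 34/3 = 0 ∩ |BD|² = 7261/9]
2. B_y = 6  [line 2·x + -14·y + 34/3 = 0 ∩ |BD|² = 7261/9]
   → B = (109/3, 6)
3. C_x = 87/2  [CG · BD = 3655/6 ∩ 2·signedArea(CBF) = -86/3]
4. C_y = 6  [CG · BD = 3655/6 ∩ 2·signedArea(CBF) = -86/3]
   → C = (87/2, 6)

B = (109/3, 6)
C = (87/2, 6)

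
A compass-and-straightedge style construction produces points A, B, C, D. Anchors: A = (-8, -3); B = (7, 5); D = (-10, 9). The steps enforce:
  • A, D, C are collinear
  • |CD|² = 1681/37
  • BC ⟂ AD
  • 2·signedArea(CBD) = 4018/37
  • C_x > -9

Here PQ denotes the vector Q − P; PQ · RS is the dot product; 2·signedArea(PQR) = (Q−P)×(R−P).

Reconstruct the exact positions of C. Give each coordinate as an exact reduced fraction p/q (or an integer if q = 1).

1. C_x = -329/37  [A, D, C are collinear ∩ BC ⟂ AD]
2. C_y = 87/37  [A, D, C are collinear ∩ BC ⟂ AD]
   → C = (-329/37, 87/37)

C = (-329/37, 87/37)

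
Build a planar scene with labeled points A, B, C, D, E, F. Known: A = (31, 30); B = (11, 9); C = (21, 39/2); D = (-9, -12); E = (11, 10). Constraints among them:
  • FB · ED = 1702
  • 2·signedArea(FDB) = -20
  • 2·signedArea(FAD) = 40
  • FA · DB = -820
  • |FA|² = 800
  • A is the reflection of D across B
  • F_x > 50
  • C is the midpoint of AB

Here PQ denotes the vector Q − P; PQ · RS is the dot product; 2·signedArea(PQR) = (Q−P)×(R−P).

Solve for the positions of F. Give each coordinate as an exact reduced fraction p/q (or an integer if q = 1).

1. F_x = 51  [2·signedArea(FDB) = -20 ∩ FA · DB = -820]
2. F_y = 50  [2·signedArea(FDB) = -20 ∩ FA · DB = -820]
   → F = (51, 50)

F = (51, 50)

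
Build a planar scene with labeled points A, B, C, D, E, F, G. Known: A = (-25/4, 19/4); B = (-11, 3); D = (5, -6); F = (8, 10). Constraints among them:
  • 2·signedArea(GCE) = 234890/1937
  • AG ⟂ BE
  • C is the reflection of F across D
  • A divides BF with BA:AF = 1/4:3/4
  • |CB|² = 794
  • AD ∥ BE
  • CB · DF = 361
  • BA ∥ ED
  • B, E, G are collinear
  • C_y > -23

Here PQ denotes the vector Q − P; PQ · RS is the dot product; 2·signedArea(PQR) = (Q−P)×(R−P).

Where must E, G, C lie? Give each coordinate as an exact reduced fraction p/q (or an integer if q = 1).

1. E_x = 1/4  [BA ∥ ED ∩ AD ∥ BE]
2. E_y = -31/4  [BA ∥ ED ∩ AD ∥ BE]
   → E = (1/4, -31/4)
3. G_x = -72763/7748  [B, E, G are collinear ∩ AG ⟂ BE]
4. G_y = 11333/7748  [B, E, G are collinear ∩ AG ⟂ BE]
   → G = (-72763/7748, 11333/7748)
5. C_x = 2  [C is the reflection of F across D]
6. C_y = -22  [C is the reflection of F across D]
   → C = (2, -22)

C = (2, -22)
E = (1/4, -31/4)
G = (-72763/7748, 11333/7748)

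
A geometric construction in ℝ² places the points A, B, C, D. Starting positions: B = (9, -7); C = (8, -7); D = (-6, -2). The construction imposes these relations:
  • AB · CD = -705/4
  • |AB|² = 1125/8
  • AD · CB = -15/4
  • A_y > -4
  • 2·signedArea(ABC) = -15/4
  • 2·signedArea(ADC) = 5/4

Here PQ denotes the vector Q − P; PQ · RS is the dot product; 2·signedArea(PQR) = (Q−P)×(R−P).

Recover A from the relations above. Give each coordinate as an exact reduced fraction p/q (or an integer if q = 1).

A = (-9/4, -13/4)

1. A_x = -9/4  [AB · CD = -705/4 ∩ 2·signedArea(ADC) = 5/4]
2. A_y = -13/4  [AB · CD = -705/4 ∩ 2·signedArea(ADC) = 5/4]
   → A = (-9/4, -13/4)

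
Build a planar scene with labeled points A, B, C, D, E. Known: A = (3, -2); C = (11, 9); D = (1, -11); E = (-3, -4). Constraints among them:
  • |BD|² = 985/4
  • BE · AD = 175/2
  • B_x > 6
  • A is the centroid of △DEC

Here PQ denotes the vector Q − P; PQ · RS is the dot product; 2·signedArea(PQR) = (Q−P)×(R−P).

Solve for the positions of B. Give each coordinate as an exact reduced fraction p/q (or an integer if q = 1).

B = (7, 7/2)

1. B_x = 7  [line 2·x + 9·y + -91/2 = 0 ∩ |BD|² = 985/4]
2. B_y = 7/2  [line 2·x + 9·y + -91/2 = 0 ∩ |BD|² = 985/4]
   → B = (7, 7/2)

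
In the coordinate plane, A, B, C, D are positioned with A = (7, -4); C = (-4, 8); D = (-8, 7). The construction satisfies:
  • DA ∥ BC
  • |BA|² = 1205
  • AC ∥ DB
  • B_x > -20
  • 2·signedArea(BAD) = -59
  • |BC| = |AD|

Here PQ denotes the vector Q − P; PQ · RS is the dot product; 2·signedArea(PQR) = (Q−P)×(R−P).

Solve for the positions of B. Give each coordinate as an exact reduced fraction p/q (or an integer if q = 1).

B = (-19, 19)

1. B_x = -19  [DA ∥ BC ∩ AC ∥ DB]
2. B_y = 19  [DA ∥ BC ∩ AC ∥ DB]
   → B = (-19, 19)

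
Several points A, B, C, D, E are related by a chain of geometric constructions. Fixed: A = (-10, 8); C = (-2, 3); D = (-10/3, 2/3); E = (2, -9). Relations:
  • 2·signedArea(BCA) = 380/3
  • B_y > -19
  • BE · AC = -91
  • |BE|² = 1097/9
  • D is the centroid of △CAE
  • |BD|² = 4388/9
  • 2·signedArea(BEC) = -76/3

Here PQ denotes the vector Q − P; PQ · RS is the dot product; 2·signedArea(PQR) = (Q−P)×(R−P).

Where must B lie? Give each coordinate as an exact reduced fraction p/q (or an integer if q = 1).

1. B_x = 22/3  [2·signedArea(BCA) = 380/3 ∩ BE · AC = -91]
2. B_y = -56/3  [2·signedArea(BCA) = 380/3 ∩ BE · AC = -91]
   → B = (22/3, -56/3)

B = (22/3, -56/3)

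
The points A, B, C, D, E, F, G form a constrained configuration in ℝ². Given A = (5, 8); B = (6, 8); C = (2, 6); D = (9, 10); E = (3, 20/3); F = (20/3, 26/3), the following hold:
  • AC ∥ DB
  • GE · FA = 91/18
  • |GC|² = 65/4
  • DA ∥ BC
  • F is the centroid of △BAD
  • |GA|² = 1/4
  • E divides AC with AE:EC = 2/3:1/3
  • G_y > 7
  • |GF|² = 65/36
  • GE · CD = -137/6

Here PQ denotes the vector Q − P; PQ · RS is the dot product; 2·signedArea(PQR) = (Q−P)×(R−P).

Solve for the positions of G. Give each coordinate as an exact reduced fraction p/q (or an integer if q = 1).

1. G_x = 11/2  [GE · FA = 91/18 ∩ GE · CD = -137/6]
2. G_y = 8  [GE · FA = 91/18 ∩ GE · CD = -137/6]
   → G = (11/2, 8)

G = (11/2, 8)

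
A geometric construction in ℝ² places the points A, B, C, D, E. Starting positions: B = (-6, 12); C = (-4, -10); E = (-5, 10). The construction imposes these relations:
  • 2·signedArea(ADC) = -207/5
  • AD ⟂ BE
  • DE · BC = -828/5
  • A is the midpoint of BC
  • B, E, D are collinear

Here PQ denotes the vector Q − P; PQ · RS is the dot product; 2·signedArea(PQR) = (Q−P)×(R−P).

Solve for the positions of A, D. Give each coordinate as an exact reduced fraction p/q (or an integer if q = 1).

1. A_x = -5  [A is the midpoint of BC]
2. A_y = 1  [A is the midpoint of BC]
   → A = (-5, 1)
3. D_x = -7/5  [B, E, D are collinear ∩ AD ⟂ BE]
4. D_y = 14/5  [B, E, D are collinear ∩ AD ⟂ BE]
   → D = (-7/5, 14/5)

A = (-5, 1)
D = (-7/5, 14/5)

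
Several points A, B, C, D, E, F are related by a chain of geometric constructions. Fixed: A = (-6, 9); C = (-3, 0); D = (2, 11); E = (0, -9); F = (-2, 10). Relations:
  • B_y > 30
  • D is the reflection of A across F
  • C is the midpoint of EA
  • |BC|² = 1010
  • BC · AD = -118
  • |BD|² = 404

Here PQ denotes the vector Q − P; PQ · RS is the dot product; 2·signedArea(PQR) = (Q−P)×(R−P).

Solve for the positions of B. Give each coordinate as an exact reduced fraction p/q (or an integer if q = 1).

B = (4, 31)

1. B_x = 4  [line -8·x + -2·y + 94 = 0 ∩ |BC|² = 1010]
2. B_y = 31  [line -8·x + -2·y + 94 = 0 ∩ |BC|² = 1010]
   → B = (4, 31)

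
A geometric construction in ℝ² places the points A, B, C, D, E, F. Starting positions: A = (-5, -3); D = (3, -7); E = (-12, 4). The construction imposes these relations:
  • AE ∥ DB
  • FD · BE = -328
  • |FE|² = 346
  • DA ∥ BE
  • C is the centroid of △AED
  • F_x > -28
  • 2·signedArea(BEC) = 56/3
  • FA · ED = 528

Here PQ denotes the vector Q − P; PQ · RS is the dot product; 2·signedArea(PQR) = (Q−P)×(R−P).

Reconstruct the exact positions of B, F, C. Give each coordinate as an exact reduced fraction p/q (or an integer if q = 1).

B = (-4, 0)
C = (-14/3, -2)
F = (-27, 15)

1. B_x = -4  [DA ∥ BE ∩ AE ∥ DB]
2. B_y = 0  [DA ∥ BE ∩ AE ∥ DB]
   → B = (-4, 0)
3. F_x = -27  [FD · BE = -328 ∩ FA · ED = 528]
4. F_y = 15  [FD · BE = -328 ∩ FA · ED = 528]
   → F = (-27, 15)
5. C_x = -14/3  [C is the centroid of △AED]
6. C_y = -2  [C is the centroid of △AED]
   → C = (-14/3, -2)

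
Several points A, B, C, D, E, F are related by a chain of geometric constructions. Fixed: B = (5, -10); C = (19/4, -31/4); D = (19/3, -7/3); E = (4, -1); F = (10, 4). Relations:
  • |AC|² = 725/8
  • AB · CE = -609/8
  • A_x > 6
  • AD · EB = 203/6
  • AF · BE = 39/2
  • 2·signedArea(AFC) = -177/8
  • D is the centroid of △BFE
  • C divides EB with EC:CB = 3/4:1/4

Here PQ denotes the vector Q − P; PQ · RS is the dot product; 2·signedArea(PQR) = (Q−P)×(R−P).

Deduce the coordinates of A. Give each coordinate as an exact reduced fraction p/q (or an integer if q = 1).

1. A_x = 7  [AB · CE = -609/8 ∩ 2·signedArea(AFC) = -177/8]
2. A_y = 3/2  [AB · CE = -609/8 ∩ 2·signedArea(AFC) = -177/8]
   → A = (7, 3/2)

A = (7, 3/2)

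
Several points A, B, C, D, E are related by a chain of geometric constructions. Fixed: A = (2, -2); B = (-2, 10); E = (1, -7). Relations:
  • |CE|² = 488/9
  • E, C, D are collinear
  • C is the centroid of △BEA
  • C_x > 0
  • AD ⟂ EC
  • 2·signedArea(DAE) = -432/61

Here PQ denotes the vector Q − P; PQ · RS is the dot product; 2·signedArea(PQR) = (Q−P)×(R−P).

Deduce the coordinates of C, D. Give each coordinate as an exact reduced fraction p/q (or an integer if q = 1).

1. C_x = 1/3  [C is the centroid of △BEA]
2. C_y = 1/3  [C is the centroid of △BEA]
   → C = (1/3, 1/3)
3. D_x = 34/61  [E, C, D are collinear ∩ AD ⟂ EC]
4. D_y = -130/61  [E, C, D are collinear ∩ AD ⟂ EC]
   → D = (34/61, -130/61)

C = (1/3, 1/3)
D = (34/61, -130/61)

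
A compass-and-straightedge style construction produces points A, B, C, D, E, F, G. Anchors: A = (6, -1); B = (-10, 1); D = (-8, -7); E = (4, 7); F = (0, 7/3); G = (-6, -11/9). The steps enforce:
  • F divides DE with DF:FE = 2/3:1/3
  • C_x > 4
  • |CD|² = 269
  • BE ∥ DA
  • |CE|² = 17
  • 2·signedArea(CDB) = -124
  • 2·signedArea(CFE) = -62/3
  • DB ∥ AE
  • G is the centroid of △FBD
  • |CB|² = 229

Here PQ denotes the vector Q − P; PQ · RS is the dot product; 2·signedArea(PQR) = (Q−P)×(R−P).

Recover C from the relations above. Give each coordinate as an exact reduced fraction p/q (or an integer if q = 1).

C = (5, 3)

1. C_x = 5  [2·signedArea(CFE) = -62/3 ∩ 2·signedArea(CDB) = -124]
2. C_y = 3  [2·signedArea(CFE) = -62/3 ∩ 2·signedArea(CDB) = -124]
   → C = (5, 3)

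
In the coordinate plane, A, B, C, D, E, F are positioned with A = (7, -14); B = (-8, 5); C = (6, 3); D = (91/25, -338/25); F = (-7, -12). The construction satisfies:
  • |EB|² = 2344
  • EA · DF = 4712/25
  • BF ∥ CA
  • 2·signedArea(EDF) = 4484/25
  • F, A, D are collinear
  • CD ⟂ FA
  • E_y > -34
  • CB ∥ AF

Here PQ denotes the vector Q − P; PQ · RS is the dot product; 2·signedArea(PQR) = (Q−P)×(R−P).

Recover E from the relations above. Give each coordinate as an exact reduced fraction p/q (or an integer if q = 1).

E = (22, -33)

1. E_x = 22  [EA · DF = 4712/25 ∩ 2·signedArea(EDF) = 4484/25]
2. E_y = -33  [EA · DF = 4712/25 ∩ 2·signedArea(EDF) = 4484/25]
   → E = (22, -33)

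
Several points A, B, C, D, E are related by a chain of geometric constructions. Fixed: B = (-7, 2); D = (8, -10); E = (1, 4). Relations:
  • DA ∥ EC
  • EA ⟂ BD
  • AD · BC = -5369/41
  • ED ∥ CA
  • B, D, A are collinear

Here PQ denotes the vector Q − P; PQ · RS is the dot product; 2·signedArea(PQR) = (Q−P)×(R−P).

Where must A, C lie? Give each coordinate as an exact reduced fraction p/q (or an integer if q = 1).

A = (-127/41, -46/41)
C = (-414/41, 528/41)

1. A_x = -127/41  [B, D, A are collinear ∩ EA ⟂ BD]
2. A_y = -46/41  [B, D, A are collinear ∩ EA ⟂ BD]
   → A = (-127/41, -46/41)
3. C_x = -414/41  [ED ∥ CA ∩ DA ∥ EC]
4. C_y = 528/41  [ED ∥ CA ∩ DA ∥ EC]
   → C = (-414/41, 528/41)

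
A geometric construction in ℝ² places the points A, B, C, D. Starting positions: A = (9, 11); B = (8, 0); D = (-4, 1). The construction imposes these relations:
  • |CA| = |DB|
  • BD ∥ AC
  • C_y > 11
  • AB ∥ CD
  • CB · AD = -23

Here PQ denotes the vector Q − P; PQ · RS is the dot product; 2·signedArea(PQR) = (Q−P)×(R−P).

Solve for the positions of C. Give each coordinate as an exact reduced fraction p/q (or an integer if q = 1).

C = (-3, 12)

1. C_x = -3  [AB ∥ CD ∩ BD ∥ AC]
2. C_y = 12  [AB ∥ CD ∩ BD ∥ AC]
   → C = (-3, 12)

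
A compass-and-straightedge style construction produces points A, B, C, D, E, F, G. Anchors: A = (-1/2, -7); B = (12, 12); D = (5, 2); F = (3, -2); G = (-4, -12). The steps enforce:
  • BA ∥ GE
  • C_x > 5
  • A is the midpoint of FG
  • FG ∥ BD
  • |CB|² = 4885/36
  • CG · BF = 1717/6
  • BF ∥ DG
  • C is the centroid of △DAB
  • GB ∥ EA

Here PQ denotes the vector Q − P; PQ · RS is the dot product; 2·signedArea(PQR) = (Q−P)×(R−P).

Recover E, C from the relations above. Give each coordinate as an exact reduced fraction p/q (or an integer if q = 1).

1. E_x = -33/2  [GB ∥ EA ∩ BA ∥ GE]
2. E_y = -31  [GB ∥ EA ∩ BA ∥ GE]
   → E = (-33/2, -31)
3. C_x = 11/2  [C is the centroid of △DAB]
4. C_y = 7/3  [C is the centroid of △DAB]
   → C = (11/2, 7/3)

C = (11/2, 7/3)
E = (-33/2, -31)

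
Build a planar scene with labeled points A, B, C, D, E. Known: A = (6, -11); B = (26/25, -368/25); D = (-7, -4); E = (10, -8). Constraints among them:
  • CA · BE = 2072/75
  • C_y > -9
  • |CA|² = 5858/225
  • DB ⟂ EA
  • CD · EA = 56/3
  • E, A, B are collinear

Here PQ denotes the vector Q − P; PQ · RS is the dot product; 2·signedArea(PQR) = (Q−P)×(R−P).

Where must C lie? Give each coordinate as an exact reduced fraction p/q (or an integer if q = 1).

1. C_x = 101/75  [line -224/25·x + -168/25·y + -3584/75 = 0 ∩ |CA|² = 5858/225]
2. C_y = -668/75  [line -224/25·x + -168/25·y + -3584/75 = 0 ∩ |CA|² = 5858/225]
   → C = (101/75, -668/75)

C = (101/75, -668/75)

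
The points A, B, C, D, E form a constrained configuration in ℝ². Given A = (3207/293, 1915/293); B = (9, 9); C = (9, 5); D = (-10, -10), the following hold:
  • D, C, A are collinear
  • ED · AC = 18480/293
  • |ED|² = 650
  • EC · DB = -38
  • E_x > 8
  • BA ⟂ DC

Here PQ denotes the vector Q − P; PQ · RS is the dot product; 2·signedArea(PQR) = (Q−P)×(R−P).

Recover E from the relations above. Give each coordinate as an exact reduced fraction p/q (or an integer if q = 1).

E = (9, 7)

1. E_x = 9  [ED · AC = 18480/293 ∩ EC · DB = -38]
2. E_y = 7  [ED · AC = 18480/293 ∩ EC · DB = -38]
   → E = (9, 7)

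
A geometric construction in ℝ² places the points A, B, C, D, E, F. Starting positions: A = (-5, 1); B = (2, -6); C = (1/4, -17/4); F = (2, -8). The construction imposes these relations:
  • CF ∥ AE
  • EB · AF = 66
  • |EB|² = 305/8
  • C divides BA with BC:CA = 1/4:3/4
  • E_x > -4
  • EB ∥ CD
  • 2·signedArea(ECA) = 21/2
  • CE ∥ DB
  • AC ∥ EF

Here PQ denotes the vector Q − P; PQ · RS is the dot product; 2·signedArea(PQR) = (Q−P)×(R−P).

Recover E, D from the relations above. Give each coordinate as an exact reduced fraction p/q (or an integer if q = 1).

1. E_x = -13/4  [AC ∥ EF ∩ CF ∥ AE]
2. E_y = -11/4  [AC ∥ EF ∩ CF ∥ AE]
   → E = (-13/4, -11/4)
3. D_x = 11/2  [CE ∥ DB ∩ EB ∥ CD]
4. D_y = -15/2  [CE ∥ DB ∩ EB ∥ CD]
   → D = (11/2, -15/2)

D = (11/2, -15/2)
E = (-13/4, -11/4)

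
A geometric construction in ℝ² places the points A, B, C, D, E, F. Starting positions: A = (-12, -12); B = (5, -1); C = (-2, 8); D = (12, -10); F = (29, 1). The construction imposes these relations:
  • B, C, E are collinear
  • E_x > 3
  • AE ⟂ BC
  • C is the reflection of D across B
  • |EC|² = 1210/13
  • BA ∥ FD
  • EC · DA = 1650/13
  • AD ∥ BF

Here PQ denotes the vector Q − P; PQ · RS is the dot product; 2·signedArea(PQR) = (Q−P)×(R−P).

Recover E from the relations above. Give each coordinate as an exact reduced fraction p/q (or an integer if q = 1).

1. E_x = 51/13  [B, C, E are collinear ∩ AE ⟂ BC]
2. E_y = 5/13  [B, C, E are collinear ∩ AE ⟂ BC]
   → E = (51/13, 5/13)

E = (51/13, 5/13)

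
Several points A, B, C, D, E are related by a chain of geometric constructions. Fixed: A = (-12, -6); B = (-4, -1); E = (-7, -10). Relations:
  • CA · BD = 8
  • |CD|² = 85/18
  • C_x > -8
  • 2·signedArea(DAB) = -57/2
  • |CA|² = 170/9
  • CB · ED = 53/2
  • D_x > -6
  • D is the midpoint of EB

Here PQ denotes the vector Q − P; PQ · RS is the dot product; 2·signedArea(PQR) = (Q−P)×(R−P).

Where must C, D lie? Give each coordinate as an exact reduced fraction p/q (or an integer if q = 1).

C = (-23/3, -17/3)
D = (-11/2, -11/2)

1. D_x = -11/2  [D is the midpoint of EB]
2. D_y = -11/2  [D is the midpoint of EB]
   → D = (-11/2, -11/2)
3. C_x = -23/3  [line -3/2·x + -9/2·y + -37 = 0 ∩ |CA|² = 170/9]
4. C_y = -17/3  [line -3/2·x + -9/2·y + -37 = 0 ∩ |CA|² = 170/9]
   → C = (-23/3, -17/3)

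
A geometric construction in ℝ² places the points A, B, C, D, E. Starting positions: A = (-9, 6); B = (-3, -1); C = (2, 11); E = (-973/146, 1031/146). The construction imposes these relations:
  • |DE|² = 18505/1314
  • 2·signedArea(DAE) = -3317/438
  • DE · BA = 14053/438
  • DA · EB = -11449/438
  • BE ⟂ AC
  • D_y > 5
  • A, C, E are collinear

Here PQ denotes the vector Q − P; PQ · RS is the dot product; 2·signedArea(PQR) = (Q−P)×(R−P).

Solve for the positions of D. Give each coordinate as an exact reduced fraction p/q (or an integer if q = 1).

D = (-10/3, 16/3)

1. D_x = -10/3  [2·signedArea(DAE) = -3317/438 ∩ DE · BA = 14053/438]
2. D_y = 16/3  [2·signedArea(DAE) = -3317/438 ∩ DE · BA = 14053/438]
   → D = (-10/3, 16/3)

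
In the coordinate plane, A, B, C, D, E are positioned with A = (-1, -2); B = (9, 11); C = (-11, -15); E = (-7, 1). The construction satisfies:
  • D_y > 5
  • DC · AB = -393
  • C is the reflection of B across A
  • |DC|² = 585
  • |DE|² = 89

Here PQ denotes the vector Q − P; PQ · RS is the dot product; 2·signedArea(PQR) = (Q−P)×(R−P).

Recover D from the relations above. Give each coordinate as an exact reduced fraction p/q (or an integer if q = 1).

1. D_x = 1  [line -10·x + -13·y + 88 = 0 ∩ |DC|² = 585]
2. D_y = 6  [line -10·x + -13·y + 88 = 0 ∩ |DC|² = 585]
   → D = (1, 6)

D = (1, 6)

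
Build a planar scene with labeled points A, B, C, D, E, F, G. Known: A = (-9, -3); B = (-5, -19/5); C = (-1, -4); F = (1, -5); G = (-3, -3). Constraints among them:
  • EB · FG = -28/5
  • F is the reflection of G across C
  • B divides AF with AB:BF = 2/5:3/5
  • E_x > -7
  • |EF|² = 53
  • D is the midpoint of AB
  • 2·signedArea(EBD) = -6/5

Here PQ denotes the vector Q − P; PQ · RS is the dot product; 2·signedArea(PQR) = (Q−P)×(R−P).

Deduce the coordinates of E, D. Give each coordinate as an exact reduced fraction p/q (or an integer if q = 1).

D = (-7, -17/5)
E = (-6, -3)

1. D_x = -7  [D is the midpoint of AB]
2. D_y = -17/5  [D is the midpoint of AB]
   → D = (-7, -17/5)
3. E_x = -6  [2·signedArea(EBD) = -6/5 ∩ EB · FG = -28/5]
4. E_y = -3  [2·signedArea(EBD) = -6/5 ∩ EB · FG = -28/5]
   → E = (-6, -3)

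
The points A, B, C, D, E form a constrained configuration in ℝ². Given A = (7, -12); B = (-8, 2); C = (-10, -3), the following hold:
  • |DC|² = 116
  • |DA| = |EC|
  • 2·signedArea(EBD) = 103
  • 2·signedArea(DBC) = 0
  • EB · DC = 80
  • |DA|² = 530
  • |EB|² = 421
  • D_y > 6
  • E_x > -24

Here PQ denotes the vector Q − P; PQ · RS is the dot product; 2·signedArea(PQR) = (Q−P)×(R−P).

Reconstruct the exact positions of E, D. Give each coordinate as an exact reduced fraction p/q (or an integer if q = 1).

D = (-6, 7)
E = (-23, 16)

1. D_x = -6  [line 5·x + -2·y + 44 = 0 ∩ |DA|² = 530]
2. D_y = 7  [line 5·x + -2·y + 44 = 0 ∩ |DA|² = 530]
   → D = (-6, 7)
3. E_x = -23  [2·signedArea(EBD) = 103 ∩ EB · DC = 80]
4. E_y = 16  [2·signedArea(EBD) = 103 ∩ EB · DC = 80]
   → E = (-23, 16)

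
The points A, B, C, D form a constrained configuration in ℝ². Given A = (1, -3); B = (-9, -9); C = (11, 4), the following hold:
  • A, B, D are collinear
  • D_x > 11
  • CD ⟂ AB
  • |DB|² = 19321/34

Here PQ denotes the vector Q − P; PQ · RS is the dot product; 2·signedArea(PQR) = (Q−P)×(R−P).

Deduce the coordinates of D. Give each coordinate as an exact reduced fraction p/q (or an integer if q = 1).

1. D_x = 389/34  [A, B, D are collinear ∩ CD ⟂ AB]
2. D_y = 111/34  [A, B, D are collinear ∩ CD ⟂ AB]
   → D = (389/34, 111/34)

D = (389/34, 111/34)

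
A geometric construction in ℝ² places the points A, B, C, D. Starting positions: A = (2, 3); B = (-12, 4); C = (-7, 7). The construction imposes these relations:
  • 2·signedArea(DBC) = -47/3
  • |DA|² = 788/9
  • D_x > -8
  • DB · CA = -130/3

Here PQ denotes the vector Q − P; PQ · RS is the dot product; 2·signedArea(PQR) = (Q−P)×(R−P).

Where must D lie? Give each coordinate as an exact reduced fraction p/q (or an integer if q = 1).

D = (-22/3, 11/3)

1. D_x = -22/3  [2·signedArea(DBC) = -47/3 ∩ DB · CA = -130/3]
2. D_y = 11/3  [2·signedArea(DBC) = -47/3 ∩ DB · CA = -130/3]
   → D = (-22/3, 11/3)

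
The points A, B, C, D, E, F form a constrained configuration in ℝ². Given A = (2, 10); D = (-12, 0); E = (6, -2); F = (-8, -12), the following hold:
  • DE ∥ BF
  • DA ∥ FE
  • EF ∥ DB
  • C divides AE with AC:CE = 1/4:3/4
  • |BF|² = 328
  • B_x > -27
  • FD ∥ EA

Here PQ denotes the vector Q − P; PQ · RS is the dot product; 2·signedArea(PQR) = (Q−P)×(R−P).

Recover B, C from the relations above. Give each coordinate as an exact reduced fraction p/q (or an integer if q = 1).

B = (-26, -10)
C = (3, 7)

1. B_x = -26  [DE ∥ BF ∩ EF ∥ DB]
2. B_y = -10  [DE ∥ BF ∩ EF ∥ DB]
   → B = (-26, -10)
3. C_x = 3  [C divides AE with AC:CE = 1/4:3/4]
4. C_y = 7  [C divides AE with AC:CE = 1/4:3/4]
   → C = (3, 7)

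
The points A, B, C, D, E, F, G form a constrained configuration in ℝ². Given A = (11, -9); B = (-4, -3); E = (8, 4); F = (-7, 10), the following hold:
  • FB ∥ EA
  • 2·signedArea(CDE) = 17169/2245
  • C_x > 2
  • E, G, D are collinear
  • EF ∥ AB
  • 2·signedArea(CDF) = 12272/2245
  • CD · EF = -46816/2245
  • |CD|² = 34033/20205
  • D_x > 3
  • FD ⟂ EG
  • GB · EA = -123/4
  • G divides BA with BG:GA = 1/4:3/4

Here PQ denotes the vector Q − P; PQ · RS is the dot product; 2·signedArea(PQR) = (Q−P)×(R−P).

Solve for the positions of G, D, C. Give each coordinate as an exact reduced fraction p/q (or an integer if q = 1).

C = (5779/2245, 1331/6735)
D = (8357/2245, -914/2245)
G = (-1/4, -9/2)

1. G_x = -1/4  [G divides BA with BG:GA = 1/4:3/4]
2. G_y = -9/2  [G divides BA with BG:GA = 1/4:3/4]
   → G = (-1/4, -9/2)
3. D_x = 8357/2245  [E, G, D are collinear ∩ FD ⟂ EG]
4. D_y = -914/2245  [E, G, D are collinear ∩ FD ⟂ EG]
   → D = (8357/2245, -914/2245)
5. C_x = 5779/2245  [2·signedArea(CDF) = 12272/2245 ∩ CD · EF = -46816/2245]
6. C_y = 1331/6735  [2·signedArea(CDF) = 12272/2245 ∩ CD · EF = -46816/2245]
   → C = (5779/2245, 1331/6735)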